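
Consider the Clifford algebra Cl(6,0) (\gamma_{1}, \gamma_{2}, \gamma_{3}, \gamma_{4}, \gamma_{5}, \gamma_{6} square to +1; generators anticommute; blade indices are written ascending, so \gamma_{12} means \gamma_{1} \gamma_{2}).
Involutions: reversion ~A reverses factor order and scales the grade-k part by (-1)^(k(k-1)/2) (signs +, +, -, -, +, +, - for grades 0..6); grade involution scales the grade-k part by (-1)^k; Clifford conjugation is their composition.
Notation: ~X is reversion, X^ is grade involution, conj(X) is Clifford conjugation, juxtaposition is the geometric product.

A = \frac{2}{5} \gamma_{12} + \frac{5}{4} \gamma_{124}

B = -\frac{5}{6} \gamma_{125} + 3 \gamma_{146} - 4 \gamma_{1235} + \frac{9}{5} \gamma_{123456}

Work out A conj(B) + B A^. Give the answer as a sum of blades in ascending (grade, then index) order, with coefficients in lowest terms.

first term: \frac{1}{3} \gamma_{5} + \frac{15}{4} \gamma_{26} + \frac{8}{5} \gamma_{35} + \frac{25}{24} \gamma_{45} - \frac{6}{5} \gamma_{246} - 5 \gamma_{345} - \frac{9}{4} \gamma_{356} + \frac{18}{25} \gamma_{3456}
second term: \frac{1}{3} \gamma_{5} + \frac{15}{4} \gamma_{26} + \frac{8}{5} \gamma_{35} + \frac{25}{24} \gamma_{45} + \frac{6}{5} \gamma_{246} + 5 \gamma_{345} + \frac{9}{4} \gamma_{356} - \frac{18}{25} \gamma_{3456}
Answer: \frac{2}{3} \gamma_{5} + \frac{15}{2} \gamma_{26} + \frac{16}{5} \gamma_{35} + \frac{25}{12} \gamma_{45}


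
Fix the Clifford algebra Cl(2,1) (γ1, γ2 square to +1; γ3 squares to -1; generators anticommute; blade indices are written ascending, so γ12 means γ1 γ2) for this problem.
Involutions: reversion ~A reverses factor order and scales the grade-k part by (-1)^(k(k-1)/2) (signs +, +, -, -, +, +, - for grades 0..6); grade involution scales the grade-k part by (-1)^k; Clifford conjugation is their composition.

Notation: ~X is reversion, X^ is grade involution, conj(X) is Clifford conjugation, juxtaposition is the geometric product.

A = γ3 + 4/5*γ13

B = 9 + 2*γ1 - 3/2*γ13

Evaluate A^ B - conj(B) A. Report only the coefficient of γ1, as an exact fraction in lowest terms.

first term: -6/5 + 3/2*γ1 - 53/5*γ3 + 46/5*γ13
second term: 6/5 - 3/2*γ1 + 37/5*γ3 + 26/5*γ13
Answer: 3


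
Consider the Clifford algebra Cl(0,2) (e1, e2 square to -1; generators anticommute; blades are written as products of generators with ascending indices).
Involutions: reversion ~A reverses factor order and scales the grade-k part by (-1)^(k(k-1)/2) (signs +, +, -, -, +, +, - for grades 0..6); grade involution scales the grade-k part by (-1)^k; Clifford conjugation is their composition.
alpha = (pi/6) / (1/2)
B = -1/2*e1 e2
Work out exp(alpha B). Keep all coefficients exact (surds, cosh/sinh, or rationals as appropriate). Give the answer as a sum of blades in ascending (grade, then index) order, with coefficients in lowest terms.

B^2 = (-1/2)^2*(e1 e2)^2 = 1/4*(-1) = -1/4 (a basis 2-blade squares to minus the product of its generators' squares).
B^2 = -1/4 — circular case — the even/odd split gives cos and sin: l = 1/2, alpha*l = pi/6, so exp(alpha B) = cos(pi/6) + (sin(pi/6)/(1/2))*B = sqrt(3)/2 + (1)*B.
Answer: sqrt(3)/2 - 1/2*e1 e2


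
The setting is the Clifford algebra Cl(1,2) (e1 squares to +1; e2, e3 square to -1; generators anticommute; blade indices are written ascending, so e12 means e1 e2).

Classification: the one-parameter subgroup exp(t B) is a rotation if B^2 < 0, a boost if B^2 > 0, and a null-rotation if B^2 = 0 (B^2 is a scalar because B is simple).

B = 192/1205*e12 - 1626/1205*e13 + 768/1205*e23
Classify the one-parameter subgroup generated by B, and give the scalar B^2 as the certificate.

B^2 term by term: the squares give (192/1205)^2*(e12)^2 + (-1626/1205)^2*(e13)^2 + (768/1205)^2*(e23)^2 = 36864/1452025*(+1) + 2643876/1452025*(+1) + 589824/1452025*(-1) = 36/25 (each basis 2-blade squares to minus the product of its generators' squares); cross terms between blades sharing an index anticommute and cancel. So B^2 = 36/25.
Answer: boost, certificate B^2 = 36/25. Check the certificate: B^2 = 36/25, and that sign is decisive whatever form B takes.


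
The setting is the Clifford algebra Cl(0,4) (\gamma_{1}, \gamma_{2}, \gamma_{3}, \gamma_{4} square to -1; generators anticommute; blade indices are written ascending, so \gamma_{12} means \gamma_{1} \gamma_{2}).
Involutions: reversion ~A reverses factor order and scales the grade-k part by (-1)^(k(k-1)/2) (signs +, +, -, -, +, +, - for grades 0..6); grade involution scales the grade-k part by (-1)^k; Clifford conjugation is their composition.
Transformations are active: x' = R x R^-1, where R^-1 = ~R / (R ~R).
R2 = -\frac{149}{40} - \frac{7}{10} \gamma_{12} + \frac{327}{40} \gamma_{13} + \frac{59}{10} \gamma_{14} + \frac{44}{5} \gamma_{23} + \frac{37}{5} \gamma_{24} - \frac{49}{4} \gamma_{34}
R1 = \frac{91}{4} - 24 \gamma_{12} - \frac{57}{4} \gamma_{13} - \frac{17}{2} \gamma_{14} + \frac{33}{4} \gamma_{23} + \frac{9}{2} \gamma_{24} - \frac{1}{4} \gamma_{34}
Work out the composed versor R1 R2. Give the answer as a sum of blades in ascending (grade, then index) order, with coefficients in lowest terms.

Distribute over the grade parts of R1 (each basis-blade product reordered to ascending indices, repeated generators contracted through their squares):
<R1>_0 (= \frac{91}{4}) R2 = -\frac{13559}{160} - \frac{637}{40} \gamma_{12} + \frac{29757}{160} \gamma_{13} + \frac{5369}{40} \gamma_{14} + \frac{1001}{5} \gamma_{23} + \frac{3367}{20} \gamma_{24} - \frac{4459}{16} \gamma_{34}
<R1>_2 (= -24 \gamma_{12} - \frac{57}{4} \gamma_{13} - \frac{17}{2} \gamma_{14} + \frac{33}{4} \gamma_{23} + \frac{9}{2} \gamma_{24} - \frac{1}{4} \gamma_{34}) R2 = \frac{6541}{160} - \frac{30863}{160} \gamma_{12} + \frac{58257}{160} \gamma_{13} + \frac{4721}{160} \gamma_{14} - \frac{46429}{160} \gamma_{23} - \frac{1309}{20} \gamma_{24} + \frac{1247}{160} \gamma_{34} + \frac{26937}{80} \gamma_{1234}
Summing the partial products and collecting blades:
Answer: -\frac{3509}{80} - \frac{33411}{160} \gamma_{12} + \frac{44007}{80} \gamma_{13} + \frac{26197}{160} \gamma_{14} - \frac{14397}{160} \gamma_{23} + \frac{1029}{10} \gamma_{24} - \frac{43343}{160} \gamma_{34} + \frac{26937}{80} \gamma_{1234}


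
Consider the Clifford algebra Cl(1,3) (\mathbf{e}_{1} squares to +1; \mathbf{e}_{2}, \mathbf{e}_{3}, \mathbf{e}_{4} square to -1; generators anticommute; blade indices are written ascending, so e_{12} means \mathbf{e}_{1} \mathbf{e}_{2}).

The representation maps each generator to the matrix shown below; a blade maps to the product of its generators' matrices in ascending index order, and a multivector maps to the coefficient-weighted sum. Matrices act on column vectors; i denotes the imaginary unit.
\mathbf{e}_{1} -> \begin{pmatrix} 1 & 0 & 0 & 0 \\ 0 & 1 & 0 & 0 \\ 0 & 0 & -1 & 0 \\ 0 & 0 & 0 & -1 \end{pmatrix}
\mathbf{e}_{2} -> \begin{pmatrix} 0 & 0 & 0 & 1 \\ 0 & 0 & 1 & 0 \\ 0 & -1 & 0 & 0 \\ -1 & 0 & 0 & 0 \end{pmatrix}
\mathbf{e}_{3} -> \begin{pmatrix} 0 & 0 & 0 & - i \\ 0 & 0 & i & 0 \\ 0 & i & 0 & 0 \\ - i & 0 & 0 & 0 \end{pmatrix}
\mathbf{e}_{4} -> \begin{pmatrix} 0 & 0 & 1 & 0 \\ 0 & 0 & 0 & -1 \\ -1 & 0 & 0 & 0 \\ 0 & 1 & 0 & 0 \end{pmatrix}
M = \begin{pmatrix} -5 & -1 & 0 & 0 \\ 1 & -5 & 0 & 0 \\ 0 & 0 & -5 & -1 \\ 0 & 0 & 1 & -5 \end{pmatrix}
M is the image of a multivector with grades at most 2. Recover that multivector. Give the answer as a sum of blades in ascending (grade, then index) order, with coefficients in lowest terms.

Method: the blade images are trace-orthogonal — tr(rho(e_A) rho(e_B)^-1) = 4 if A = B and 0 otherwise — and rho(e_A)^-1 = (e_A)^2 * rho(e_A) with (e_A)^2 = +1 or -1, so the coefficient of e_A in the preimage is (e_A)^2 * tr(M rho(e_A))/4.
Nonzero projections over blades of grade <= 2: 1: (1)^2 = +1, tr(M 1) = -20, coefficient -5; e_{24}: (e_{24})^2 = -1, tr(M rho(e_{24})) = 4, coefficient -1. Every other blade of grade <= 2 projects to 0.
Answer: -5 - e_{24}


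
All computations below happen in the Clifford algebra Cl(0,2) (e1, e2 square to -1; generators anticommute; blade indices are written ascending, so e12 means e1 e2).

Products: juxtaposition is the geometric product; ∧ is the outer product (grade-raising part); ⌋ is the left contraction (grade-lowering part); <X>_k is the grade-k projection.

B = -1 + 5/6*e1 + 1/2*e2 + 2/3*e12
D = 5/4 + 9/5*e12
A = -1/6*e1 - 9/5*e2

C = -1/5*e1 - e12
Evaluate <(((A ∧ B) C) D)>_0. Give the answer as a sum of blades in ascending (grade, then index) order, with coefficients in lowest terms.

step 1: 1/6*e1 + 9/5*e2 + 17/12*e12
step 2: 29/20 - 9/5*e1 - 7/60*e2 + 9/25*e12
step 3: 2329/2000 - 123/50*e1 + 3713/1200*e2 + 153/50*e12
step 4: 2329/2000
Answer: 2329/2000


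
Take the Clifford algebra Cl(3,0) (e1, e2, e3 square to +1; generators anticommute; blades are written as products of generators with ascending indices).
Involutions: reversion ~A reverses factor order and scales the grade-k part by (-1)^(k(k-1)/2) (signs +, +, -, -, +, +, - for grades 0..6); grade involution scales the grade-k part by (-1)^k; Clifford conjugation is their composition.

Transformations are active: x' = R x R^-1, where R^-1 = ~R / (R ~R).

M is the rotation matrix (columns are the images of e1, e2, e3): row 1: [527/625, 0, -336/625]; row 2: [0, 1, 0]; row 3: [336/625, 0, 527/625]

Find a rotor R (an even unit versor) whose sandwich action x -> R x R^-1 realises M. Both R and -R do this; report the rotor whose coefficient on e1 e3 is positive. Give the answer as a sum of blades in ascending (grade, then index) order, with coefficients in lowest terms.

Method: write R = a + b12*e1 e2 + b13*e1 e3 + b23*e2 e3 with a^2 + b12^2 + b13^2 + b23^2 = 1 (so R^-1 = ~R). Expanding the columns R e_j ~R gives tr M = 4a^2 - 1 and, from the antisymmetric part, M21 - M12 = -4a*b12, M13 - M31 = 4a*b13, M32 - M23 = -4a*b23.
Here tr M = 1679/625, so a^2 = (1 + tr M)/4 = 576/625 and a = ±24/25. Taking a = 24/25: M21 - M12 = 0, M13 - M31 = -672/625, M32 - M23 = 0, giving b12 = 0, b13 = -7/25, b23 = 0, i.e. R = 24/25 - 7/25*e1 e3.
Its e1 e3 coefficient is negative, so report the other preimage -R.
Answer: -24/25 + 7/25*e1 e3. Recall the cover is two-to-one: with M of trace 1679/625, both preimages act alike, and the stated e1 e3 sign chooses the sheet.


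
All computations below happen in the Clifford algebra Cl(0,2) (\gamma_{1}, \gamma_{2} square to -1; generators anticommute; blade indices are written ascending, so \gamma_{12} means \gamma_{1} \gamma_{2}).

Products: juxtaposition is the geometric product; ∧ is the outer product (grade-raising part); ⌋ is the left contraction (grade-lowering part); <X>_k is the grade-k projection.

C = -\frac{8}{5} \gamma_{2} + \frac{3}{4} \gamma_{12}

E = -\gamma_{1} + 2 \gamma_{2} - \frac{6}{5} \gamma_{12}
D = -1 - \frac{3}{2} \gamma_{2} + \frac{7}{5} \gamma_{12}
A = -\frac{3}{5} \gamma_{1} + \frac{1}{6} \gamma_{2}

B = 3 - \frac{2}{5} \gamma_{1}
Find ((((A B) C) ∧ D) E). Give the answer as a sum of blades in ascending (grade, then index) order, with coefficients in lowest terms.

step 1: -\frac{6}{25} - \frac{9}{5} \gamma_{1} + \frac{1}{2} \gamma_{2} + \frac{1}{15} \gamma_{12}
step 2: \frac{3}{4} + \frac{289}{600} \gamma_{1} + \frac{867}{500} \gamma_{2} + \frac{27}{10} \gamma_{12}
step 3: -\frac{3}{4} - \frac{289}{600} \gamma_{1} - \frac{2859}{1000} \gamma_{2} - \frac{949}{400} \gamma_{12}
step 4: \frac{896}{375} + \frac{44629}{5000} \gamma_{1} + \frac{589}{2000} \gamma_{2} - \frac{8767}{3000} \gamma_{12}
Answer: \frac{896}{375} + \frac{44629}{5000} \gamma_{1} + \frac{589}{2000} \gamma_{2} - \frac{8767}{3000} \gamma_{12}


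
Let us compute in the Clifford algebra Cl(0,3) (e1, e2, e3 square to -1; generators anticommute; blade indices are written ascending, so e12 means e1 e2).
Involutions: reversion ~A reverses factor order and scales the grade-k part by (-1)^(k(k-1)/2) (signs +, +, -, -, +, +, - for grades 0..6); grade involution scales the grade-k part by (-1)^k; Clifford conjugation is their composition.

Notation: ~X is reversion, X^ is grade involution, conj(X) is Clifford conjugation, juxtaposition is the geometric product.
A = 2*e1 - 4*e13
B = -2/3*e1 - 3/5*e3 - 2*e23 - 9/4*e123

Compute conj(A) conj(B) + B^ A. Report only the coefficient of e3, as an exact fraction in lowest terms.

first term: 4/3 - 12/5*e1 - 9*e2 + 8/3*e3 + 8*e12 - 6/5*e13 - 9/2*e23 - 4*e123
second term: -4/3 - 12/5*e1 - 9*e2 + 8/3*e3 - 8*e12 - 6/5*e13 - 9/2*e23 - 4*e123
Answer: 16/3


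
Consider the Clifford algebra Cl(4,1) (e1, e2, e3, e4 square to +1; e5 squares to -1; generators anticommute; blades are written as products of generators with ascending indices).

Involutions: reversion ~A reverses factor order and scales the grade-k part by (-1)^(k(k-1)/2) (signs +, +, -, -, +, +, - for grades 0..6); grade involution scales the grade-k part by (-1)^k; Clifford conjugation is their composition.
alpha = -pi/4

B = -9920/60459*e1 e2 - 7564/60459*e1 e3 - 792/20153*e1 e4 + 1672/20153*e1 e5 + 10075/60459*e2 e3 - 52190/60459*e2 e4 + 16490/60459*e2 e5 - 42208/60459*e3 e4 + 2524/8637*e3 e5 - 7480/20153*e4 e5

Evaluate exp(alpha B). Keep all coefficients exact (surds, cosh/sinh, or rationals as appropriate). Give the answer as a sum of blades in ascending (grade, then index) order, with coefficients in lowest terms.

B^2 term by term: the squares give (-9920/60459)^2*(e1 e2)^2 + (-7564/60459)^2*(e1 e3)^2 + (-792/20153)^2*(e1 e4)^2 + (1672/20153)^2*(e1 e5)^2 + (10075/60459)^2*(e2 e3)^2 + (-52190/60459)^2*(e2 e4)^2 + (16490/60459)^2*(e2 e5)^2 + (-42208/60459)^2*(e3 e4)^2 + (2524/8637)^2*(e3 e5)^2 + (-7480/20153)^2*(e4 e5)^2 = 98406400/3655290681*(-1) + 57214096/3655290681*(-1) + 627264/406143409*(-1) + 2795584/406143409*(+1) + 101505625/3655290681*(-1) + 2723796100/3655290681*(-1) + 271920100/3655290681*(+1) + 1781515264/3655290681*(-1) + 6370576/74597769*(+1) + 55950400/406143409*(+1) = -1 (each basis 2-blade squares to minus the product of its generators' squares); cross terms between blades sharing an index anticommute and cancel; the commuting (index-disjoint) pairs give grade-4 terms 2*c*c'*(blade product), which cancel blade by blade — e1 e2 e3 e4: 837406720/3655290681 - 789530320/3655290681 - 5319600/406143409 = 0; e1 e2 e3 e5: -50076160/522184383 + 249460720/3655290681 + 33690800/1218430227 = 0; e1 e2 e4 e5: 148403200/1218430227 + 8706720/406143409 - 174523360/1218430227 = 0; e1 e3 e4 e5: 113157440/1218430227 + 1332672/58020487 - 141143552/1218430227 = 0; e2 e3 e4 e5: -150722000/1218430227 + 263455120/522184383 - 1392019840/3655290681 = 0 — confirming B is simple. So B^2 = -1.
B^2 = -1 — a negative square means the series sums to a rotation: l = 1, alpha*l = -pi/4, so exp(alpha B) = cos(-pi/4) + (sin(-pi/4)/1)*B = sqrt(2)/2 + (-sqrt(2)/2)*B.
Answer: sqrt(2)/2 + 4960*sqrt(2)/60459*e1 e2 + 3782*sqrt(2)/60459*e1 e3 + 396*sqrt(2)/20153*e1 e4 - 836*sqrt(2)/20153*e1 e5 - 10075*sqrt(2)/120918*e2 e3 + 26095*sqrt(2)/60459*e2 e4 - 8245*sqrt(2)/60459*e2 e5 + 21104*sqrt(2)/60459*e3 e4 - 1262*sqrt(2)/8637*e3 e5 + 3740*sqrt(2)/20153*e4 e5


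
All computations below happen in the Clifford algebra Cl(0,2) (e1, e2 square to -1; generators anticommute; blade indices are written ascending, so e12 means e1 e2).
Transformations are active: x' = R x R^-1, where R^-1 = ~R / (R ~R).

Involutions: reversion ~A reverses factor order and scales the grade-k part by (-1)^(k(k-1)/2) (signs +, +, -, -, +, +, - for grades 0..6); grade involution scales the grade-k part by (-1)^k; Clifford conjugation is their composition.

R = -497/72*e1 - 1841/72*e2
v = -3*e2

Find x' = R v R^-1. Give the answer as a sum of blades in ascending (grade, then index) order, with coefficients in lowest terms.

~R = -497/72*e1 - 1841/72*e2, and R ~R = -1818145/2592, so R^-1 = ~R / (-1818145/2592).
R v = -1841/24 + 497/24*e12
Answer: -56019/37105*e1 - 96192/37105*e2


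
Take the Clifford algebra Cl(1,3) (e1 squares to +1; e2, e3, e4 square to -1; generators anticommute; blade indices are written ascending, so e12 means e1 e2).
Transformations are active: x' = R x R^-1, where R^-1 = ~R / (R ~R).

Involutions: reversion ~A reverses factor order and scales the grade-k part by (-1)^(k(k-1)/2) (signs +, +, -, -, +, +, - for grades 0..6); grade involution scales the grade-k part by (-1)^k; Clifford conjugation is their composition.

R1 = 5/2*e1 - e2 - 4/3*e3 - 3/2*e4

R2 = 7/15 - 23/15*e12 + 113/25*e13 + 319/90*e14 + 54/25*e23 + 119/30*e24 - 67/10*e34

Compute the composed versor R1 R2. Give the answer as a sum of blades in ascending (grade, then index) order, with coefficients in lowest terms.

Distribute over the terms of R1 (each basis-blade product reordered to ascending indices, repeated generators contracted through their squares):
(5/2*e1) R2 = 7/6*e1 - 23/6*e2 + 113/10*e3 + 319/36*e4 + 27/5*e123 + 119/12*e124 - 67/4*e134
(-e2) R2 = 23/15*e1 - 7/15*e2 + 54/25*e3 + 119/30*e4 + 113/25*e123 + 319/90*e124 + 67/10*e234
(-4/3*e3) R2 = -452/75*e1 - 72/25*e2 - 28/45*e3 - 134/15*e4 + 92/45*e123 + 638/135*e134 + 238/45*e234
(-3/2*e4) R2 = -319/60*e1 - 119/20*e2 + 201/20*e3 - 7/10*e4 + 23/10*e124 - 339/50*e134 - 81/25*e234
Summing the partial products and collecting blades:
Answer: -2593/300*e1 - 1313/100*e2 + 20599/900*e3 + 115/36*e4 + 2692/225*e123 + 2837/180*e124 - 50771/2700*e134 + 3937/450*e234


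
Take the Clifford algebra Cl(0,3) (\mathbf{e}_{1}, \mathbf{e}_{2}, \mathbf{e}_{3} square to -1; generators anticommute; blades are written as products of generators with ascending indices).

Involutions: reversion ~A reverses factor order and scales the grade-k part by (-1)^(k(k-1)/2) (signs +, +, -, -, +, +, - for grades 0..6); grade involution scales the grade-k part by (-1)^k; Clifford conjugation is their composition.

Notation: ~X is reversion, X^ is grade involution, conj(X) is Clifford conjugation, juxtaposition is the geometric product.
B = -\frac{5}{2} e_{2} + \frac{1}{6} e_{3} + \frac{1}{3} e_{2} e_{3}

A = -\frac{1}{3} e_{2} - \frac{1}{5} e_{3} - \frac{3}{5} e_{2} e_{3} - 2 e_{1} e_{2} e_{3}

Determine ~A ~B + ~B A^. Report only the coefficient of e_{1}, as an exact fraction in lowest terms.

first term: -\frac{3}{5} + \frac{2}{3} e_{1} - \frac{1}{30} e_{2} - \frac{29}{18} e_{3} - \frac{1}{3} e_{1} e_{2} - 5 e_{1} e_{3} - \frac{5}{9} e_{2} e_{3}
second term: \frac{3}{5} + \frac{2}{3} e_{1} - \frac{1}{30} e_{2} - \frac{29}{18} e_{3} - \frac{1}{3} e_{1} e_{2} - 5 e_{1} e_{3} - \frac{5}{9} e_{2} e_{3}
Answer: \frac{4}{3}


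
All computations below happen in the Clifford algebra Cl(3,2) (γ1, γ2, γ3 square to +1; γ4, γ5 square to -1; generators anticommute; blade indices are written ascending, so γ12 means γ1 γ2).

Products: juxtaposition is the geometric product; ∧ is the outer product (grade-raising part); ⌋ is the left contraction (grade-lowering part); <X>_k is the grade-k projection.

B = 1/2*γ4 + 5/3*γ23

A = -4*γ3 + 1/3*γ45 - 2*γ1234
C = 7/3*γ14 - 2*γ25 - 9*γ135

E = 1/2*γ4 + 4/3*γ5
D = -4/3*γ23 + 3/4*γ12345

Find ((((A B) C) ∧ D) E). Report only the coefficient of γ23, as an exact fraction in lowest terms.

step 1: 20/3*γ2 + 1/6*γ5 + 10/3*γ14 - 2*γ34 + γ123 + 5/9*γ2345
step 2: 70/9 - 1/3*γ2 - 40/3*γ5 + 37/6*γ13 - 9*γ25 - 10/9*γ34 - 95/9*γ124 + 2*γ135 - 317/18*γ145 + 7/3*γ234 - 30*γ345 + 1655/27*γ1235 + 20/3*γ1245 + 4*γ2345
step 3: -280/27*γ23 + 160/9*γ235 + 1583/54*γ12345
step 4: -640/27*γ23 - 140/27*γ234 - 1120/81*γ235 - 3166/81*γ1234 + 1583/108*γ1235 - 80/9*γ2345
Answer: -640/27


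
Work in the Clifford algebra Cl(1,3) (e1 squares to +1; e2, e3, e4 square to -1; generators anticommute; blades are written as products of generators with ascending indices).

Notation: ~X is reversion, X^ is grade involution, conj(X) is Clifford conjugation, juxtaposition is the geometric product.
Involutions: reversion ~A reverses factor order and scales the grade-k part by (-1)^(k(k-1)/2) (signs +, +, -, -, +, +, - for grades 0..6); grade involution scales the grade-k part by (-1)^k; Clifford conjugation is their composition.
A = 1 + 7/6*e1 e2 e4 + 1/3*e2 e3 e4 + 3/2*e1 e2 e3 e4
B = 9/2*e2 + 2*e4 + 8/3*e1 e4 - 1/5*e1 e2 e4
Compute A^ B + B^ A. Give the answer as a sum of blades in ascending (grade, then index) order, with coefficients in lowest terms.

first term: -7/30 + 137/18*e2 + 3/10*e3 + 2*e4 + 7/3*e1 e2 - 1/15*e1 e3 - 31/12*e1 e4 + 14/3*e2 e3 + 3/2*e3 e4 - 35/9*e1 e2 e3 - 1/5*e1 e2 e4 - 27/4*e1 e3 e4
second term: -7/30 - 137/18*e2 + 3/10*e3 - 2*e4 + 7/3*e1 e2 + 1/15*e1 e3 - 31/12*e1 e4 + 14/3*e2 e3 + 3/2*e3 e4 - 35/9*e1 e2 e3 + 1/5*e1 e2 e4 - 27/4*e1 e3 e4
Answer: -7/15 + 3/5*e3 + 14/3*e1 e2 - 31/6*e1 e4 + 28/3*e2 e3 + 3*e3 e4 - 70/9*e1 e2 e3 - 27/2*e1 e3 e4


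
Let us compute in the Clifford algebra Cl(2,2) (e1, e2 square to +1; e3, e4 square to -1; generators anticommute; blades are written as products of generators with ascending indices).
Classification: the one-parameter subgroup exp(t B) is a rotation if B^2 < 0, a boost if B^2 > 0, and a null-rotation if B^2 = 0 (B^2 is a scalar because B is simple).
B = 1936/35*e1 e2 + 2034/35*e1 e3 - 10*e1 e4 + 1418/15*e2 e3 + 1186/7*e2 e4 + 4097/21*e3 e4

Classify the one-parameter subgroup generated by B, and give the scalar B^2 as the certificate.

B^2 term by term: the squares give (1936/35)^2*(e1 e2)^2 + (2034/35)^2*(e1 e3)^2 + (-10)^2*(e1 e4)^2 + (1418/15)^2*(e2 e3)^2 + (1186/7)^2*(e2 e4)^2 + (4097/21)^2*(e3 e4)^2 = 3748096/1225*(-1) + 4137156/1225*(+1) + 100*(+1) + 2010724/225*(+1) + 1406596/49*(+1) + 16785409/441*(-1) = -49/25 (each basis 2-blade squares to minus the product of its generators' squares); cross terms between blades sharing an index anticommute and cancel; the commuting (index-disjoint) pairs give grade-4 terms 2*c*c'*(blade product), which cancel blade by blade — e1 e2 e3 e4: 15863584/735 - 4824648/245 - 5672/3 = 0 — confirming B is simple. So B^2 = -49/25.
Answer: rotation, certificate B^2 = -49/25. Why this suffices: the scalar -49/25 survives any versor conjugation, so its sign alone determines the class however B is presented.


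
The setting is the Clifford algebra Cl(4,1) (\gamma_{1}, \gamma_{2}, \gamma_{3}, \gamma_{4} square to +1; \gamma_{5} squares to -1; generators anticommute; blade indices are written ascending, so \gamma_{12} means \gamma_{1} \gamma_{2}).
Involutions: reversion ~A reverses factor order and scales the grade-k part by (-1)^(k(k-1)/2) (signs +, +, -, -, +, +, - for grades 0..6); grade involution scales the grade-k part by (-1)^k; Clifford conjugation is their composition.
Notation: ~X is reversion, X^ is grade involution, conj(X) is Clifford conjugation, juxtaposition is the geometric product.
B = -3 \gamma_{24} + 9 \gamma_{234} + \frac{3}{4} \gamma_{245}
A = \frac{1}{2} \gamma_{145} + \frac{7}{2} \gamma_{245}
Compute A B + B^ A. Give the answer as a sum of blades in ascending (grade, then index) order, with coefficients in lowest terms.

first term: \frac{21}{8} + \frac{21}{2} \gamma_{5} + \frac{3}{8} \gamma_{12} - \frac{63}{2} \gamma_{35} + \frac{3}{2} \gamma_{125} - \frac{9}{2} \gamma_{1235}
second term: -\frac{21}{8} + \frac{21}{2} \gamma_{5} + \frac{3}{8} \gamma_{12} - \frac{63}{2} \gamma_{35} - \frac{3}{2} \gamma_{125} + \frac{9}{2} \gamma_{1235}
Answer: 21 \gamma_{5} + \frac{3}{4} \gamma_{12} - 63 \gamma_{35}


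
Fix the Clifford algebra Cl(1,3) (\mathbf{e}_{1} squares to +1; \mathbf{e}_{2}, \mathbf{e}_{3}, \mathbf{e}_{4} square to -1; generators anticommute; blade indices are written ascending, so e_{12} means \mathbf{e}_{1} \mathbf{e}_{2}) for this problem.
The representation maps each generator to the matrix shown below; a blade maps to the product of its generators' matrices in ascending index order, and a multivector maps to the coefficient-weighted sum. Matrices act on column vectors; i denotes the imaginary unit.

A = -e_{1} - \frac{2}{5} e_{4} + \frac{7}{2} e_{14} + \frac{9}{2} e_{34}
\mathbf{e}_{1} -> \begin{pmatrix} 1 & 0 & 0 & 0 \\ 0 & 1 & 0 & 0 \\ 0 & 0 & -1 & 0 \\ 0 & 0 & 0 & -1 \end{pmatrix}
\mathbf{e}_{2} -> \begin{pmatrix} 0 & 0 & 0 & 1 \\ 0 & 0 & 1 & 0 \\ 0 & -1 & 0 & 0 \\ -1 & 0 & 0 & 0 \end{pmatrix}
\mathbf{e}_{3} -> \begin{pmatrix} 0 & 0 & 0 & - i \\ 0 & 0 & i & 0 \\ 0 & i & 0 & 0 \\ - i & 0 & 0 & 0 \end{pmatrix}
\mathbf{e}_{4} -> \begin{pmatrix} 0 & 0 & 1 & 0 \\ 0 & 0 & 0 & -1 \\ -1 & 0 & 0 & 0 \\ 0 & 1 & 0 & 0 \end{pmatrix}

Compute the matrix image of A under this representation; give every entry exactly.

Bivector images (products of the table entries): rho(e_{14}) = rho(\mathbf{e}_{1})rho(\mathbf{e}_{4}) = \begin{pmatrix} 0 & 0 & 1 & 0 \\ 0 & 0 & 0 & -1 \\ 1 & 0 & 0 & 0 \\ 0 & -1 & 0 & 0 \end{pmatrix}; rho(e_{34}) = rho(\mathbf{e}_{3})rho(\mathbf{e}_{4}) = \begin{pmatrix} 0 & - i & 0 & 0 \\ - i & 0 & 0 & 0 \\ 0 & 0 & 0 & - i \\ 0 & 0 & - i & 0 \end{pmatrix}.
M = (-1)*rho(e_{1}) + (-\frac{2}{5})*rho(e_{4}) + (\frac{7}{2})*rho(e_{14}) + (\frac{9}{2})*rho(e_{34}), summed entrywise:
Answer: \begin{pmatrix} -1 & - \frac{9 i}{2} & \frac{31}{10} & 0 \\ - \frac{9 i}{2} & -1 & 0 & - \frac{31}{10} \\ \frac{39}{10} & 0 & 1 & - \frac{9 i}{2} \\ 0 & - \frac{39}{10} & - \frac{9 i}{2} & 1 \end{pmatrix}


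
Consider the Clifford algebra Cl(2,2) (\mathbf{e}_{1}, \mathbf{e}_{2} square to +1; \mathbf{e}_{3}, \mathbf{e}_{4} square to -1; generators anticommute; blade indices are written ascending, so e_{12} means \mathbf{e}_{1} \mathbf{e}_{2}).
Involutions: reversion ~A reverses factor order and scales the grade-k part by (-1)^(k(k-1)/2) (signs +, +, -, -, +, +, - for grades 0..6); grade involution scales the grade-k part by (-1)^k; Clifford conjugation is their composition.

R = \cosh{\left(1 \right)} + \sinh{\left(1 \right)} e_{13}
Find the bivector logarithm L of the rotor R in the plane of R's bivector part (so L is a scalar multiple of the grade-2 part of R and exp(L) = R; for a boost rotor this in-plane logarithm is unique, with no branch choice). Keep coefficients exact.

The scalar part of R is \cosh{\left(1 \right)}, so cosh pins the rapidity up to sign — the sign comes from the bivector part; dividing that part by sinh of the rapidity yields the plane, and the in-plane L = rapidity * plane is unique because the two sign choices cancel.
Concretely: cosh(rapidity) = \cosh{\left(1 \right)} gives rapidity = ±1, and since rapidity/sinh(rapidity) is even the sign is immaterial: L = (rapidity/sinh(rapidity)) * <R>_2 = (\frac{1}{\sinh{\left(1 \right)}}) * <R>_2.
Answer: e_{13}


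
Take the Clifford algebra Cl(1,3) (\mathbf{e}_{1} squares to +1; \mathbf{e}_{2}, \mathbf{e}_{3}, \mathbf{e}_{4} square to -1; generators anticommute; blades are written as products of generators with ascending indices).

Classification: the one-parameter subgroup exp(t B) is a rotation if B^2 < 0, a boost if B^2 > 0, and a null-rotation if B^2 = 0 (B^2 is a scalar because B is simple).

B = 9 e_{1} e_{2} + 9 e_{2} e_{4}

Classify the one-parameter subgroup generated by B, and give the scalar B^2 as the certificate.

B^2 term by term: the squares give (9)^2*(e_{1} e_{2})^2 + (9)^2*(e_{2} e_{4})^2 = 81*(+1) + 81*(-1) = 0 (each basis 2-blade squares to minus the product of its generators' squares); cross terms between blades sharing an index anticommute and cancel. So B^2 = 0.
Answer: null-rotation, certificate B^2 = 0. The class reads off the invariant scalar 0 directly.


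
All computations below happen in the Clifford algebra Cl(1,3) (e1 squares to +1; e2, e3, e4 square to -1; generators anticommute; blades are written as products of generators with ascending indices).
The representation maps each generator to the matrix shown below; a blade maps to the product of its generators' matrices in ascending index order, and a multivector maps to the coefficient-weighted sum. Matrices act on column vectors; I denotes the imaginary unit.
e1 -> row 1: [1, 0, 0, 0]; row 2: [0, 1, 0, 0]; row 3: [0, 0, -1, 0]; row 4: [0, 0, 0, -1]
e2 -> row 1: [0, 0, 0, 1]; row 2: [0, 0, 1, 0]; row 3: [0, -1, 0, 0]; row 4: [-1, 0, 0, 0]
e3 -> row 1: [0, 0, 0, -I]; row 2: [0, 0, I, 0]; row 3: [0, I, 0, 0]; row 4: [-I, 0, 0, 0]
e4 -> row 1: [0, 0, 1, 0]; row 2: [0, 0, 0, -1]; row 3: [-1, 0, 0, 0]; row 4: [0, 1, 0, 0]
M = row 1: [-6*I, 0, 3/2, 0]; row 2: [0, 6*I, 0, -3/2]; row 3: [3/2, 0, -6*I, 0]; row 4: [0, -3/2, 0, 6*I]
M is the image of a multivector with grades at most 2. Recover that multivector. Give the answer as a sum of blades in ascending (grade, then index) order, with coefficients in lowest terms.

Method: the blade images are trace-orthogonal — tr(rho(e_A) rho(e_B)^-1) = 4 if A = B and 0 otherwise — and rho(e_A)^-1 = (e_A)^2 * rho(e_A) with (e_A)^2 = +1 or -1, so the coefficient of e_A in the preimage is (e_A)^2 * tr(M rho(e_A))/4.
Nonzero projections over blades of grade <= 2: e1 e4: (e1 e4)^2 = +1, tr(M rho(e1 e4)) = 6, coefficient 3/2; e2 e3: (e2 e3)^2 = -1, tr(M rho(e2 e3)) = -24, coefficient 6. Every other blade of grade <= 2 projects to 0.
Answer: 3/2*e1 e4 + 6*e2 e3


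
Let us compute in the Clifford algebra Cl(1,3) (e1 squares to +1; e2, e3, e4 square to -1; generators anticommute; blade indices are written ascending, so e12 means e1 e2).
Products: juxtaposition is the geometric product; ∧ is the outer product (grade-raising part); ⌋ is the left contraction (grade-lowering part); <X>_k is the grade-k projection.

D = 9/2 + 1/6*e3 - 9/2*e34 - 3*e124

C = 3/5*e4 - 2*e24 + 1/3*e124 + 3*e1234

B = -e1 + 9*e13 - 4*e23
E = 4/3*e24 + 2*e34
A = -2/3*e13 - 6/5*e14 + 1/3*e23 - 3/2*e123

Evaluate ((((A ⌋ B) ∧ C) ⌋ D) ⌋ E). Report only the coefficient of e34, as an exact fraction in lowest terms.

step 1: -14/3
step 2: -14/5*e4 + 28/3*e24 - 14/9*e124 - 14*e1234
step 3: -14/3 + 28*e1 + 63/5*e3 - 42/5*e12
step 4: -126/5*e4 - 56/9*e24 - 28/3*e34
Answer: -28/3


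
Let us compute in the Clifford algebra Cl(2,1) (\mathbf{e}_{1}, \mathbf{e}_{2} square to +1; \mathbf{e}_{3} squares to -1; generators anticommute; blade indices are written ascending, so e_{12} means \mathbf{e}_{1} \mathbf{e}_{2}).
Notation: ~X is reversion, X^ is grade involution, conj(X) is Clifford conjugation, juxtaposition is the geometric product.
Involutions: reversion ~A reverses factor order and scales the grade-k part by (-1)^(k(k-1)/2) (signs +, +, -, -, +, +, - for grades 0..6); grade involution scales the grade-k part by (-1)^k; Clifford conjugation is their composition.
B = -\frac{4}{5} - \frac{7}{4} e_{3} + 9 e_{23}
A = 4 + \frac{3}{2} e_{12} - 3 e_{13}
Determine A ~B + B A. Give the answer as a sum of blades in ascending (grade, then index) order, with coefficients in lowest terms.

first term: -\frac{16}{5} - \frac{21}{4} e_{1} - 7 e_{3} + \frac{129}{5} e_{12} - \frac{111}{10} e_{13} - 36 e_{23} - \frac{21}{8} e_{123}
second term: -\frac{16}{5} + \frac{21}{4} e_{1} - 7 e_{3} + \frac{129}{5} e_{12} - \frac{111}{10} e_{13} + 36 e_{23} - \frac{21}{8} e_{123}
Answer: -\frac{32}{5} - 14 e_{3} + \frac{258}{5} e_{12} - \frac{111}{5} e_{13} - \frac{21}{4} e_{123}


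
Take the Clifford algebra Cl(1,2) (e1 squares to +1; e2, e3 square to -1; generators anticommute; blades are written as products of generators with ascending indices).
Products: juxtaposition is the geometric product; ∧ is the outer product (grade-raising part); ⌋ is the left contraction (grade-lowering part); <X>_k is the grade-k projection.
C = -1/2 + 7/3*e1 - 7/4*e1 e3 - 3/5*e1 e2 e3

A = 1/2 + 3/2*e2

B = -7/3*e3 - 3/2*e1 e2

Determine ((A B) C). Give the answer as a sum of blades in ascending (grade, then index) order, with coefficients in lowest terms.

step 1: -9/4*e1 - 7/6*e3 - 3/4*e1 e2 - 7/2*e2 e3
step 2: -21/4 + 16/15*e1 + 7/4*e2 + 1193/240*e3 - 129/20*e1 e2 + 49/18*e1 e3 + 143/80*e2 e3 - 49/6*e1 e2 e3
Answer: -21/4 + 16/15*e1 + 7/4*e2 + 1193/240*e3 - 129/20*e1 e2 + 49/18*e1 e3 + 143/80*e2 e3 - 49/6*e1 e2 e3


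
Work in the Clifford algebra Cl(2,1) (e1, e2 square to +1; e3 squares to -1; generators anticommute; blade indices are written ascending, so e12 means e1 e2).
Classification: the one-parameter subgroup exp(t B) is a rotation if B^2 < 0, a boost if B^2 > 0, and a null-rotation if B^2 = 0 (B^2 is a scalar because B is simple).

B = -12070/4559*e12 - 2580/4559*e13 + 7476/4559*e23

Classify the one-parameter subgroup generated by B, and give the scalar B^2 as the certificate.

B^2 term by term: the squares give (-12070/4559)^2*(e12)^2 + (-2580/4559)^2*(e13)^2 + (7476/4559)^2*(e23)^2 = 145684900/20784481*(-1) + 6656400/20784481*(+1) + 55890576/20784481*(+1) = -4 (each basis 2-blade squares to minus the product of its generators' squares); cross terms between blades sharing an index anticommute and cancel. So B^2 = -4.
Answer: rotation, certificate B^2 = -4. Check the certificate: B^2 = -4, and that sign is decisive whatever form B takes.


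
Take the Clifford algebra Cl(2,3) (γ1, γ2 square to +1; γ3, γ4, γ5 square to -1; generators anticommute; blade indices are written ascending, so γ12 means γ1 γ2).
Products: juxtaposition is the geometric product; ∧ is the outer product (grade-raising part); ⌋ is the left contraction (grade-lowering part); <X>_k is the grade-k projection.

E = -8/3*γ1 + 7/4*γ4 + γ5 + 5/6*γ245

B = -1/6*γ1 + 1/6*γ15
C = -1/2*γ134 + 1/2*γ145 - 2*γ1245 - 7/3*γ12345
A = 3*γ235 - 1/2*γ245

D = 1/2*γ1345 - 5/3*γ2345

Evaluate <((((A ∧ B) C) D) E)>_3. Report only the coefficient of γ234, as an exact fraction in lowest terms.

step 1: 1/2*γ1235 - 1/12*γ1245
step 2: 1/6 - 1/24*γ2 + 7/36*γ3 + 7/6*γ4 + γ34 - 1/4*γ234 - 1/24*γ235 - 1/4*γ245
step 3: -5/12*γ3 + 5/72*γ4 - 5/12*γ5 - 1/2*γ15 + 5/3*γ25 - 1/8*γ123 + 1/48*γ124 - 1/8*γ125 - 7/12*γ135 + 7/72*γ145 + 35/18*γ235 - 35/108*γ245 + 5/72*γ345 + 1/12*γ1345 - 5/18*γ2345 + 1/48*γ12345
step 4: 1465/2592 + 1/2*γ1 - 5/3*γ2 - 25/108*γ3 - 25/18*γ4 - 4/3*γ5 + 13/1728*γ12 - 49/96*γ13 + 83/432*γ14 - 133/144*γ15 - 671/432*γ23 + 133/216*γ24 - 19/108*γ25 + 355/432*γ34 + 121/96*γ35 + 233/432*γ45 + 5/72*γ123 + 5/12*γ124 - 40/9*γ125 - 1/12*γ134 + 7/48*γ135 + 7/8*γ145 + 5/18*γ234 - 35/72*γ235 - 35/12*γ245 + 2/9*γ345 - 209/288*γ1234 + 8807/1728*γ1235 - 1619/2592*γ1245 + 283/216*γ1345 - 28/9*γ2345 + 20/27*γ12345
step 5: 5/72*γ123 + 5/12*γ124 - 40/9*γ125 - 1/12*γ134 + 7/48*γ135 + 7/8*γ145 + 5/18*γ234 - 35/72*γ235 - 35/12*γ245 + 2/9*γ345
Answer: 5/18


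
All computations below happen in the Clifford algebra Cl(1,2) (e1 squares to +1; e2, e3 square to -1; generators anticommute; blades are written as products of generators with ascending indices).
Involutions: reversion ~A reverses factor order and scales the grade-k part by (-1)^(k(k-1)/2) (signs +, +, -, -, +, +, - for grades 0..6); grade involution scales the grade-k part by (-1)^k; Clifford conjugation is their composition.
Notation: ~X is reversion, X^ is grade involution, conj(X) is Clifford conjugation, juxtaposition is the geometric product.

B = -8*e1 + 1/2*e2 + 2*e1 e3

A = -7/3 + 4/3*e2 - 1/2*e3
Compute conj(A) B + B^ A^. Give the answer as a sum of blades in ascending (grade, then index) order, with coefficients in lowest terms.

first term: 2/3 + 59/3*e1 - 7/6*e2 - 32/3*e1 e2 - 2/3*e1 e3 - 1/4*e2 e3 + 8/3*e1 e2 e3
second term: -2/3 - 59/3*e1 + 7/6*e2 - 32/3*e1 e2 - 2/3*e1 e3 - 1/4*e2 e3 + 8/3*e1 e2 e3
Answer: -64/3*e1 e2 - 4/3*e1 e3 - 1/2*e2 e3 + 16/3*e1 e2 e3


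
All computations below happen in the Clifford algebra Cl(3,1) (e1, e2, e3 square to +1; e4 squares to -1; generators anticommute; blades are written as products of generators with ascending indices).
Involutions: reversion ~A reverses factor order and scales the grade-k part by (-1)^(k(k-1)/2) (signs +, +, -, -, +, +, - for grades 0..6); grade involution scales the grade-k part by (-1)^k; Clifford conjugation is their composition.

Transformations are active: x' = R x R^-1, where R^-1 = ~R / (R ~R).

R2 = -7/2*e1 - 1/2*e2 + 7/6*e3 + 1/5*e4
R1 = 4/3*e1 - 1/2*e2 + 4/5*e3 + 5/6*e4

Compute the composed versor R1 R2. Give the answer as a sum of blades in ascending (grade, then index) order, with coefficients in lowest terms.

Distribute over the terms of R1 (each basis-blade product reordered to ascending indices, repeated generators contracted through their squares):
(4/3*e1) R2 = -14/3 - 2/3*e1 e2 + 14/9*e1 e3 + 4/15*e1 e4
(-1/2*e2) R2 = 1/4 - 7/4*e1 e2 - 7/12*e2 e3 - 1/10*e2 e4
(4/5*e3) R2 = 14/15 + 14/5*e1 e3 + 2/5*e2 e3 + 4/25*e3 e4
(5/6*e4) R2 = -1/6 + 35/12*e1 e4 + 5/12*e2 e4 - 35/36*e3 e4
Summing the partial products and collecting blades:
Answer: -73/20 - 29/12*e1 e2 + 196/45*e1 e3 + 191/60*e1 e4 - 11/60*e2 e3 + 19/60*e2 e4 - 731/900*e3 e4


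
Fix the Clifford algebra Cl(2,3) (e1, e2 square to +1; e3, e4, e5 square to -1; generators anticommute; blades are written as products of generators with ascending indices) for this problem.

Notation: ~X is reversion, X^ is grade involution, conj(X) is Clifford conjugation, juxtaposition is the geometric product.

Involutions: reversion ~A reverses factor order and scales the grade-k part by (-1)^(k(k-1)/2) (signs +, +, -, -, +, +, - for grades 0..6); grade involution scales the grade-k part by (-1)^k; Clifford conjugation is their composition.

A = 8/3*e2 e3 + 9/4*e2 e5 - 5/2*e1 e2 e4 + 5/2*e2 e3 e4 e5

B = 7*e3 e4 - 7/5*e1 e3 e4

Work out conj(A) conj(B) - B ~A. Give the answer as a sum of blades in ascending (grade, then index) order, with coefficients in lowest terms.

first term: 7/2*e2 e3 - 56/3*e2 e4 + 35/2*e2 e5 + 35/2*e1 e2 e3 - 56/15*e1 e2 e4 + 7/2*e1 e2 e5 + 63/4*e2 e3 e4 e5 + 63/20*e1 e2 e3 e4 e5
second term: 7/2*e2 e3 - 56/3*e2 e4 - 35/2*e2 e5 - 35/2*e1 e2 e3 + 56/15*e1 e2 e4 + 7/2*e1 e2 e5 - 63/4*e2 e3 e4 e5 + 63/20*e1 e2 e3 e4 e5
Answer: 35*e2 e5 + 35*e1 e2 e3 - 112/15*e1 e2 e4 + 63/2*e2 e3 e4 e5


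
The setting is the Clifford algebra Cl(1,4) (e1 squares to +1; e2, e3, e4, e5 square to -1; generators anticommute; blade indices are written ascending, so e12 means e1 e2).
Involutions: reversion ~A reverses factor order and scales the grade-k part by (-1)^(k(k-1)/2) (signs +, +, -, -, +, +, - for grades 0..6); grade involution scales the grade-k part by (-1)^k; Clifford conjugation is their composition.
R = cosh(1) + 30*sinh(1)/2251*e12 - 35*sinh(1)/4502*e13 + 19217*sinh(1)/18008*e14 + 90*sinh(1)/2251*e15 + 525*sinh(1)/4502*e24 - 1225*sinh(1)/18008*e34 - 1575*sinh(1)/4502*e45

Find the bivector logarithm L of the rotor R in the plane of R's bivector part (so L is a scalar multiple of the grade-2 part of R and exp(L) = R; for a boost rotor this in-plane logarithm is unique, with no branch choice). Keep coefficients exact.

The scalar part of R is cosh(1), which fixes the rapidity magnitude through cosh (cosh is even, so it cannot fix the sign — the bivector part carries that); dividing the bivector part by sinh of the rapidity gives the plane, and L = rapidity * plane, where the joint sign ambiguity of (rapidity, plane) cancels in the product.
Concretely: cosh(rapidity) = cosh(1) gives rapidity = ±1, and since rapidity/sinh(rapidity) is even the sign is immaterial: L = (rapidity/sinh(rapidity)) * <R>_2 = (1/sinh(1)) * <R>_2.
Answer: 30/2251*e12 - 35/4502*e13 + 19217/18008*e14 + 90/2251*e15 + 525/4502*e24 - 1225/18008*e34 - 1575/4502*e45


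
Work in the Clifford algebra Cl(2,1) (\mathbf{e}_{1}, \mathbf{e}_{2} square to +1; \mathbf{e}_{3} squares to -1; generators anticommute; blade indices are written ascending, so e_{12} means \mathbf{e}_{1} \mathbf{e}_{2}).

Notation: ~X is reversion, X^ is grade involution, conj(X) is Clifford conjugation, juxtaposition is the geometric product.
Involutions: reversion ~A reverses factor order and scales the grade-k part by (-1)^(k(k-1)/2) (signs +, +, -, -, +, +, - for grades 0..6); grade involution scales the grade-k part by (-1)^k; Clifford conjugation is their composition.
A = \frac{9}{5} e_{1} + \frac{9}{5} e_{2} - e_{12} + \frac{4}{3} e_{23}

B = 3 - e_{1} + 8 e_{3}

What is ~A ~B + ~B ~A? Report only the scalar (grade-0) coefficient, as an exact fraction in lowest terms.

first term: -\frac{9}{5} + \frac{27}{5} e_{1} + \frac{256}{15} e_{2} + \frac{24}{5} e_{12} + \frac{72}{5} e_{13} + \frac{52}{5} e_{23} + \frac{28}{3} e_{123}
second term: -\frac{9}{5} + \frac{27}{5} e_{1} - \frac{94}{15} e_{2} + \frac{6}{5} e_{12} - \frac{72}{5} e_{13} - \frac{92}{5} e_{23} + \frac{28}{3} e_{123}
Answer: -\frac{18}{5}


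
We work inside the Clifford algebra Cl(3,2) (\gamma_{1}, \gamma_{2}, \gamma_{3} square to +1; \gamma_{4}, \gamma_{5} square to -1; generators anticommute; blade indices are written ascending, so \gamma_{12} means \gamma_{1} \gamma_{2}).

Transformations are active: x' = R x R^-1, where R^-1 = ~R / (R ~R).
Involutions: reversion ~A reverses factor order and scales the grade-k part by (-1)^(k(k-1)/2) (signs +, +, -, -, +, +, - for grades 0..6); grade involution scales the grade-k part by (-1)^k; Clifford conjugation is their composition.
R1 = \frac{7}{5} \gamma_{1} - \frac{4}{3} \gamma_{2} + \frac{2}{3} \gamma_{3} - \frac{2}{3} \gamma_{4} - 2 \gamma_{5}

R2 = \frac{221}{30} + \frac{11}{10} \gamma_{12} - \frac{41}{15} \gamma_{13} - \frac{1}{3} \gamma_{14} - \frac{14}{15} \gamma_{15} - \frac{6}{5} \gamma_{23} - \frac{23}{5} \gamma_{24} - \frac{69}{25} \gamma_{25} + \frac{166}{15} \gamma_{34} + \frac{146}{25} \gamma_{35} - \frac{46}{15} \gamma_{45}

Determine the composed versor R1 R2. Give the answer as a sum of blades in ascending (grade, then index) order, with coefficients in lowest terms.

Distribute over the terms of R1 (each basis-blade product reordered to ascending indices, repeated generators contracted through their squares):
(\frac{7}{5} \gamma_{1}) R2 = \frac{1547}{150} \gamma_{1} + \frac{77}{50} \gamma_{2} - \frac{287}{75} \gamma_{3} - \frac{7}{15} \gamma_{4} - \frac{98}{75} \gamma_{5} - \frac{42}{25} \gamma_{123} - \frac{161}{25} \gamma_{124} - \frac{483}{125} \gamma_{125} + \frac{1162}{75} \gamma_{134} + \frac{1022}{125} \gamma_{135} - \frac{322}{75} \gamma_{145}
(-\frac{4}{3} \gamma_{2}) R2 = \frac{22}{15} \gamma_{1} - \frac{442}{45} \gamma_{2} + \frac{8}{5} \gamma_{3} + \frac{92}{15} \gamma_{4} + \frac{92}{25} \gamma_{5} - \frac{164}{45} \gamma_{123} - \frac{4}{9} \gamma_{124} - \frac{56}{45} \gamma_{125} - \frac{664}{45} \gamma_{234} - \frac{584}{75} \gamma_{235} + \frac{184}{45} \gamma_{245}
(\frac{2}{3} \gamma_{3}) R2 = \frac{82}{45} \gamma_{1} + \frac{4}{5} \gamma_{2} + \frac{221}{45} \gamma_{3} + \frac{332}{45} \gamma_{4} + \frac{292}{75} \gamma_{5} + \frac{11}{15} \gamma_{123} + \frac{2}{9} \gamma_{134} + \frac{28}{45} \gamma_{135} + \frac{46}{15} \gamma_{234} + \frac{46}{25} \gamma_{235} - \frac{92}{45} \gamma_{345}
(-\frac{2}{3} \gamma_{4}) R2 = \frac{2}{9} \gamma_{1} + \frac{46}{15} \gamma_{2} - \frac{332}{45} \gamma_{3} - \frac{221}{45} \gamma_{4} - \frac{92}{45} \gamma_{5} - \frac{11}{15} \gamma_{124} + \frac{82}{45} \gamma_{134} - \frac{28}{45} \gamma_{145} + \frac{4}{5} \gamma_{234} - \frac{46}{25} \gamma_{245} + \frac{292}{75} \gamma_{345}
(-2 \gamma_{5}) R2 = \frac{28}{15} \gamma_{1} + \frac{138}{25} \gamma_{2} - \frac{292}{25} \gamma_{3} + \frac{92}{15} \gamma_{4} - \frac{221}{15} \gamma_{5} - \frac{11}{5} \gamma_{125} + \frac{82}{15} \gamma_{135} + \frac{2}{3} \gamma_{145} + \frac{12}{5} \gamma_{235} + \frac{46}{5} \gamma_{245} - \frac{332}{15} \gamma_{345}
Summing the partial products and collecting blades:
Answer: \frac{7061}{450} \gamma_{1} + \frac{497}{450} \gamma_{2} - \frac{1228}{75} \gamma_{3} + \frac{214}{15} \gamma_{4} - \frac{473}{45} \gamma_{5} - \frac{1033}{225} \gamma_{123} - \frac{1714}{225} \gamma_{124} - \frac{8222}{1125} \gamma_{125} + \frac{3946}{225} \gamma_{134} + \frac{16048}{1125} \gamma_{135} - \frac{956}{225} \gamma_{145} - \frac{98}{9} \gamma_{234} - \frac{266}{75} \gamma_{235} + \frac{2576}{225} \gamma_{245} - \frac{4564}{225} \gamma_{345}
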